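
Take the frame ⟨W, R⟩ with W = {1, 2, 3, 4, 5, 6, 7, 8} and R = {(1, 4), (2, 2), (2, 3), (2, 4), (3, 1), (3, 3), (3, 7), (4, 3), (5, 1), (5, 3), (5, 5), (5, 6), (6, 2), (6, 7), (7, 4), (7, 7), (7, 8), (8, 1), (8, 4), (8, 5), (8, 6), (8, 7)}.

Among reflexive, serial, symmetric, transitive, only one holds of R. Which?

serial

Reflexive: no — 1 is not related to itself.
Serial: yes — every world has a successor (e.g. 1 R 4).
Symmetric: no — 1 R 4 but not 4 R 1.
Transitive: no — 1 R 4 and 4 R 3, but not 1 R 3.
Only serial holds.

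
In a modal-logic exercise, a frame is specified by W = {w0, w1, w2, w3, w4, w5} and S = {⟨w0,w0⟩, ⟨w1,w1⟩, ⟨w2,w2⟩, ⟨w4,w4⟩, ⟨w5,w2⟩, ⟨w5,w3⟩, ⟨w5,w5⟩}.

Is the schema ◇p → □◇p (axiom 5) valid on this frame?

No

Axiom 5 corresponds to the accessibility relation being Euclidean.
Euclidean: no — w5 S w2 and w5 S w3, but not w2 S w3.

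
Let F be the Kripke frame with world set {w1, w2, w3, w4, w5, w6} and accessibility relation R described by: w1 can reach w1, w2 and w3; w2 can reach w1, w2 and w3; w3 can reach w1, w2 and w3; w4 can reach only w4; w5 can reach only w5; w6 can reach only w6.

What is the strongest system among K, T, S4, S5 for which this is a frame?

Reflexive (axiom T): yes — every world is R-related to itself.
Transitive (axiom 4): yes — every two-step R-path is closed by a direct edge.
Euclidean (axiom 5): yes — any two successors of a common world are R-related.
So F validates K, T, S4, S5. The strongest is S5.

S5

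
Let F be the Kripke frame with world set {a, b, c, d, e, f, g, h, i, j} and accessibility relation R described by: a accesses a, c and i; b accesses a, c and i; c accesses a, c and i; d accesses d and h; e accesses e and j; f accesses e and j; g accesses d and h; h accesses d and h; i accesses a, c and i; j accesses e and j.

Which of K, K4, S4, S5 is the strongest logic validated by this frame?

K4

Transitive (axiom 4): yes — every two-step R-path is closed by a direct edge.
Reflexive (axiom T): no — b is not related to itself.
Euclidean (axiom 5): yes — any two successors of a common world are R-related.
So F validates K, K4; S4 would additionally require R to be reflexive. The strongest is K4.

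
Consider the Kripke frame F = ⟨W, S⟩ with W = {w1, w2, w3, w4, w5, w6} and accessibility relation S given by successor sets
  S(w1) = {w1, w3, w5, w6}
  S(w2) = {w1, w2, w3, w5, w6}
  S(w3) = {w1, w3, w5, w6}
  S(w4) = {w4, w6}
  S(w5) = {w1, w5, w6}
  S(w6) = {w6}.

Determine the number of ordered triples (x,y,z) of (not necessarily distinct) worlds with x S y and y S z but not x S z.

1

Enumerating: (w5,w1,w3).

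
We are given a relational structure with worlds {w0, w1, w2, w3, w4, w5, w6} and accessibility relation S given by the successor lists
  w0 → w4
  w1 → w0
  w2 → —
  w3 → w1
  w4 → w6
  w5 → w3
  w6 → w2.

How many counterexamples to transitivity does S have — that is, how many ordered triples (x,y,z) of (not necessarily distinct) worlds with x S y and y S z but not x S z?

5

Enumerating: (w0,w4,w6), (w1,w0,w4), (w3,w1,w0), (w4,w6,w2), (w5,w3,w1).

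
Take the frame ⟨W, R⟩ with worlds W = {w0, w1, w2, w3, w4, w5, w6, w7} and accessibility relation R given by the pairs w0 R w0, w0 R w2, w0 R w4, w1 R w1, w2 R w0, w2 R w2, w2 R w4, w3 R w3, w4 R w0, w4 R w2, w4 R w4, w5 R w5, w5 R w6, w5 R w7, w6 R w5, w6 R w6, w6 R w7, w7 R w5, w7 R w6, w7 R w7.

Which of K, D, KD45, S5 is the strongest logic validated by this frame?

S5

Serial (axiom D): yes — every world has a successor (e.g. w0 R w0).
Euclidean (axiom 5): yes — any two successors of a common world are R-related.
Transitive (axiom 4): yes — every two-step R-path is closed by a direct edge.
Reflexive (axiom T): yes — every world is R-related to itself.
So F validates K, D, KD45, S5. The strongest is S5.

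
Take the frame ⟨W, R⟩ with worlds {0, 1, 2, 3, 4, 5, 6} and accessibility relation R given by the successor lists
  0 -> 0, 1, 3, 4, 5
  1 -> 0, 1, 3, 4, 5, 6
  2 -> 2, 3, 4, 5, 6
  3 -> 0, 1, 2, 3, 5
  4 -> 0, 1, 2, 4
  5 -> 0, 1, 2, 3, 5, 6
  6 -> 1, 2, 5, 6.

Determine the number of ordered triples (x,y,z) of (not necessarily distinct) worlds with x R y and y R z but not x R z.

40

Enumerating: (0,1,6), (0,3,2), (0,4,2), (0,5,2), (0,5,6), (1,3,2), (1,4,2), (1,5,2), (1,6,2), (2,3,0), (2,3,1), (2,4,0), … and 28 more.
Total: 40.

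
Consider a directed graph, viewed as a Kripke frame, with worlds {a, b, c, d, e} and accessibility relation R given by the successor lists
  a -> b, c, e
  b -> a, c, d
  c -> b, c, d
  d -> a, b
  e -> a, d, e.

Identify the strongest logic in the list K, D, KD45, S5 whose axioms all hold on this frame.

Serial (axiom D): yes — every world has a successor (e.g. a R b).
Euclidean (axiom 5): no — a R b and a R e, but not b R e.
Transitive (axiom 4): no — a R b and b R d, but not a R d.
Reflexive (axiom T): no — a is not related to itself.
So F validates K, D; KD45 would additionally require R to be Euclidean and transitive. The strongest is D.

D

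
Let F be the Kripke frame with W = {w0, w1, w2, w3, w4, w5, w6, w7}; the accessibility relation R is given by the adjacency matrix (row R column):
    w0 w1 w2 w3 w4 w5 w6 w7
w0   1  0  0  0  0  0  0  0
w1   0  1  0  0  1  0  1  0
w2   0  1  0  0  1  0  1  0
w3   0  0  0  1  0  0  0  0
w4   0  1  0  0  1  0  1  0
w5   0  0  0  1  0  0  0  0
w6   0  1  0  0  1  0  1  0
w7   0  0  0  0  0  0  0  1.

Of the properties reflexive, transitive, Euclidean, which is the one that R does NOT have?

Reflexive: no — w2 is not related to itself.
Transitive: yes — every two-step R-path is closed by a direct edge.
Euclidean: yes — any two successors of a common world are R-related.
Only reflexive fails.

reflexive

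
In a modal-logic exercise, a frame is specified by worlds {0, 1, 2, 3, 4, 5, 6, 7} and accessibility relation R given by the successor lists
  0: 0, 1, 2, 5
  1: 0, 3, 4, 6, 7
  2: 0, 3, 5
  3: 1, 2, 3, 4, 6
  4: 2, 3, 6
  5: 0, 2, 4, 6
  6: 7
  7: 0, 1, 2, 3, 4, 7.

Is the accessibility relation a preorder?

Reflexive: no — 1 is not related to itself.
Transitive: no — 0 R 1 and 1 R 3, but not 0 R 3.
So R is not a preorder.

No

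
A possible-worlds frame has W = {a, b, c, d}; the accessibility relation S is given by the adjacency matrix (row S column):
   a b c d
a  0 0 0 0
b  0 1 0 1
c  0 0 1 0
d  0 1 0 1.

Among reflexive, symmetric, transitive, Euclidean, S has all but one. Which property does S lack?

reflexive

Reflexive: no — a is not related to itself.
Symmetric: yes — every pair in S has its reverse in S.
Transitive: yes — every two-step S-path is closed by a direct edge.
Euclidean: yes — any two successors of a common world are S-related.
Only reflexive fails.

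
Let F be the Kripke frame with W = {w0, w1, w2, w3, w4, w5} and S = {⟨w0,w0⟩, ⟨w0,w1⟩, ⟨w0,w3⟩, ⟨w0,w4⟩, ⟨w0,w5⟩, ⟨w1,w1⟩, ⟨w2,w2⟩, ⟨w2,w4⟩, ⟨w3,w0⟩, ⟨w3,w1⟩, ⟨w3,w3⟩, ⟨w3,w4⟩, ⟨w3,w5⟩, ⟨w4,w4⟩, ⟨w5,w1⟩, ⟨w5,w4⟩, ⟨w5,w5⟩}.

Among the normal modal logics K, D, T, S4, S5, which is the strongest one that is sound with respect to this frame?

Serial (axiom D): yes — every world has a successor (e.g. w0 S w0).
Reflexive (axiom T): yes — every world is S-related to itself.
Transitive (axiom 4): yes — every two-step S-path is closed by a direct edge.
Euclidean (axiom 5): no — w0 S w1 and w0 S w3, but not w1 S w3.
So F validates K, D, T, S4; S5 would additionally require S to be Euclidean. The strongest is S4.

S4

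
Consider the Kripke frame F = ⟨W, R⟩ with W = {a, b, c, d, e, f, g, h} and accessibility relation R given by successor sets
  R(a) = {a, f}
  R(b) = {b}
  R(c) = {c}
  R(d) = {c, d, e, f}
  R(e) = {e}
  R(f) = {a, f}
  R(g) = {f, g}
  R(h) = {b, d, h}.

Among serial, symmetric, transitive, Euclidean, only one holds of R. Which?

Serial: yes — every world has a successor (e.g. a R a).
Symmetric: no — d R c but not c R d.
Transitive: no — d R f and f R a, but not d R a.
Euclidean: no — d R c and d R e, but not c R e.
Only serial holds.

serial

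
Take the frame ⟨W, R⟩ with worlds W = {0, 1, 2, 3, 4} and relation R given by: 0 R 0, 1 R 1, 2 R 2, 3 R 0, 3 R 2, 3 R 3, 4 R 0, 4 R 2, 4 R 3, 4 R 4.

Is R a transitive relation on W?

Yes

Transitive: yes — every two-step R-path is closed by a direct edge.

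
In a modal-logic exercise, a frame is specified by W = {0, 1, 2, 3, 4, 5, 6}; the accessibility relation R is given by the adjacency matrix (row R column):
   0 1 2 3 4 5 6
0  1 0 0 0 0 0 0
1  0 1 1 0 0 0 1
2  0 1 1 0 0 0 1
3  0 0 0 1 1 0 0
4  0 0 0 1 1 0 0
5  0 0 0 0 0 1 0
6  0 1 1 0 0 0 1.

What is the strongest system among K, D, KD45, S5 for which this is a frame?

S5

Serial (axiom D): yes — every world has a successor (e.g. 0 R 0).
Euclidean (axiom 5): yes — any two successors of a common world are R-related.
Transitive (axiom 4): yes — every two-step R-path is closed by a direct edge.
Reflexive (axiom T): yes — every world is R-related to itself.
So F validates K, D, KD45, S5. The strongest is S5.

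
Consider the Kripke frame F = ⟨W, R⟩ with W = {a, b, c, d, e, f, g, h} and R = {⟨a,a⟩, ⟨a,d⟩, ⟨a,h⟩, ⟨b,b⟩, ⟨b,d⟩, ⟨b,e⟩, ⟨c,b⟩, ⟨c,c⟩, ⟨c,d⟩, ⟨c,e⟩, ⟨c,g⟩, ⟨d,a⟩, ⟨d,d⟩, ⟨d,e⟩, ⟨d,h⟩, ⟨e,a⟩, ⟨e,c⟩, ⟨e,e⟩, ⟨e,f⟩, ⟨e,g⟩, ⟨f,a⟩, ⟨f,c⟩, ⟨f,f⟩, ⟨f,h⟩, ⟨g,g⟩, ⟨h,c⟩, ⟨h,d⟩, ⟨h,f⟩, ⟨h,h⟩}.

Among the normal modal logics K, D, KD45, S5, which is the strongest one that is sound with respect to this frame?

Serial (axiom D): yes — every world has a successor (e.g. a R a).
Euclidean (axiom 5): no — b R e and b R d, but not e R d.
Transitive (axiom 4): no — a R d and d R e, but not a R e.
Reflexive (axiom T): yes — every world is R-related to itself.
So F validates K, D; KD45 would additionally require R to be Euclidean and transitive. The strongest is D.

D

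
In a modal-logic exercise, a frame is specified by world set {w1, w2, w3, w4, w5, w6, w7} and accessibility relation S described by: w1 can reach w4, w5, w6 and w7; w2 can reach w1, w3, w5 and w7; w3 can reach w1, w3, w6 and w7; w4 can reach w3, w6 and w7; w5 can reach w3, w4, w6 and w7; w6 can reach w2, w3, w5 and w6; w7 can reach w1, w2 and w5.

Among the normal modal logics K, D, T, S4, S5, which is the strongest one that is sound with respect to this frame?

Serial (axiom D): yes — every world has a successor (e.g. w1 S w4).
Reflexive (axiom T): no — w1 is not related to itself.
Transitive (axiom 4): no — w1 S w4 and w4 S w3, but not w1 S w3.
Euclidean (axiom 5): no — w1 S w4 and w1 S w5, but not w4 S w5.
So F validates K, D; T would additionally require S to be reflexive. The strongest is D.

D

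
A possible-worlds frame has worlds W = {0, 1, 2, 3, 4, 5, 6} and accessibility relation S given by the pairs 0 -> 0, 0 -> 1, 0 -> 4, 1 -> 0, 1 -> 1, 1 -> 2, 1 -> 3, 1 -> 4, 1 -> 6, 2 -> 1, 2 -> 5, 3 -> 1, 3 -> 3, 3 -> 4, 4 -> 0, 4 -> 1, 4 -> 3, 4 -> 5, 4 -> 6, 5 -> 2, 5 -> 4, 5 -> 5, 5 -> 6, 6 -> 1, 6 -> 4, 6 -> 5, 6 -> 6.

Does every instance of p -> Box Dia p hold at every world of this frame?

Axiom B corresponds to the accessibility relation being symmetric.
Symmetric: yes — every pair in S has its reverse in S.

Yes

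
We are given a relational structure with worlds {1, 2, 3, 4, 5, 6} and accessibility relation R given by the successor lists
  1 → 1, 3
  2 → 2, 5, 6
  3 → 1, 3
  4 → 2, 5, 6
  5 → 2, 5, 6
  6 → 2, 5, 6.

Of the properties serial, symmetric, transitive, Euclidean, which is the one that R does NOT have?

symmetric

Serial: yes — every world has a successor (e.g. 1 R 1).
Symmetric: no — 4 R 2 but not 2 R 4.
Transitive: yes — every two-step R-path is closed by a direct edge.
Euclidean: yes — any two successors of a common world are R-related.
Only symmetric fails.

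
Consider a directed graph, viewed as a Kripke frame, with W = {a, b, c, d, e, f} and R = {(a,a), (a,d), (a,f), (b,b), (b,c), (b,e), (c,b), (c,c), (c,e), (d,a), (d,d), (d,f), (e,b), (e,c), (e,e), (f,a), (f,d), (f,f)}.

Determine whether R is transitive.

Transitive: yes — every two-step R-path is closed by a direct edge.

Yes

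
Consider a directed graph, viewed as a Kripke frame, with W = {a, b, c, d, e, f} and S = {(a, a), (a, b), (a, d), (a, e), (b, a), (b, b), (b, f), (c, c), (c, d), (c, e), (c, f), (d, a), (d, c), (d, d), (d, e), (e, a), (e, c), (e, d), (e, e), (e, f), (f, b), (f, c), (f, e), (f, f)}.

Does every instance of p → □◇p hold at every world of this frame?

By correspondence theory, B is valid on a frame iff S is symmetric.
Symmetric: yes — every pair in S has its reverse in S.

Yes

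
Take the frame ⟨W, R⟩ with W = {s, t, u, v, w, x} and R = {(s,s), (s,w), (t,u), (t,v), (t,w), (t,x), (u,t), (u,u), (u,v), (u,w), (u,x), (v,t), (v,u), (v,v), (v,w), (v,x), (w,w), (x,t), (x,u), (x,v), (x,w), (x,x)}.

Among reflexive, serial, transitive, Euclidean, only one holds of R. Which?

serial

Reflexive: no — t is not related to itself.
Serial: yes — every world has a successor (e.g. s R s).
Transitive: no — t R u and u R t, but not t R t.
Euclidean: no — t R w and t R u, but not w R u.
Only serial holds.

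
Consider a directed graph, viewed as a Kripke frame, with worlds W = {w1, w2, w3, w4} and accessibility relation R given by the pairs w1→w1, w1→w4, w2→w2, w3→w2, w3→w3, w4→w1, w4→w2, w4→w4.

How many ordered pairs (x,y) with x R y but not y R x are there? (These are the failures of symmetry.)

Enumerating: (w3,w2), (w4,w2).

2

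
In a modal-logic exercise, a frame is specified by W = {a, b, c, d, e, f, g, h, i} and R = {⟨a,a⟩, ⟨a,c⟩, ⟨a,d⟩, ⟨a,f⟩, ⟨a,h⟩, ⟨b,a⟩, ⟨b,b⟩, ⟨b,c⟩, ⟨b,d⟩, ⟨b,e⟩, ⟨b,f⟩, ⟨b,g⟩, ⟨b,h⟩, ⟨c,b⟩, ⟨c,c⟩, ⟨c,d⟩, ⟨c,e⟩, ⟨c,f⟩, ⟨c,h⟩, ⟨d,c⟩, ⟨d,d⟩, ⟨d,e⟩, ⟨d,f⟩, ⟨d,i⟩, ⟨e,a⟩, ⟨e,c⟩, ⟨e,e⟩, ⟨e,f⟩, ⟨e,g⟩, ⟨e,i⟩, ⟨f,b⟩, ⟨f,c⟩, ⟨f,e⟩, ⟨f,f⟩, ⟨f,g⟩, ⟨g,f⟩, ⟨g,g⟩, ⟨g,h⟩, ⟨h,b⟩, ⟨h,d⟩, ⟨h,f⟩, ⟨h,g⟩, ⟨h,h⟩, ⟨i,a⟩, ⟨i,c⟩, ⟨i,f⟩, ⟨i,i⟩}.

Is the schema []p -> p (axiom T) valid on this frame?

Yes

By correspondence theory, T is valid on a frame iff R is reflexive.
Reflexive: yes — every world is R-related to itself.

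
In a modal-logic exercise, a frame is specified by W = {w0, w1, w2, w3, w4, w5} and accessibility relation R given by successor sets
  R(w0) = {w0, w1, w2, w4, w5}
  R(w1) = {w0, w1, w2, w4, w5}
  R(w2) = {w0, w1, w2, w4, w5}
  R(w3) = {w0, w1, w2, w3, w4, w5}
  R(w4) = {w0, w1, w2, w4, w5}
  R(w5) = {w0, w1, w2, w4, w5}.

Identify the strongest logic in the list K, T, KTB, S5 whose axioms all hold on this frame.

T

Reflexive (axiom T): yes — every world is R-related to itself.
Symmetric (axiom B): no — w3 R w0 but not w0 R w3.
Euclidean (axiom 5): no — w3 R w0 and w3 R w3, but not w0 R w3.
So F validates K, T; KTB would additionally require R to be symmetric. The strongest is T.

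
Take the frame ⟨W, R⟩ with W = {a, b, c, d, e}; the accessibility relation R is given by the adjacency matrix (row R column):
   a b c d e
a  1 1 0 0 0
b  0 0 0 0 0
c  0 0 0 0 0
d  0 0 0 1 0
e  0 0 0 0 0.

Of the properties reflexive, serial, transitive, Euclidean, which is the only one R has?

transitive

Reflexive: no — b is not related to itself.
Serial: no — b has no R-successor.
Transitive: yes — every two-step R-path is closed by a direct edge.
Euclidean: no — a R b and a R a, but not b R a.
Only transitive holds.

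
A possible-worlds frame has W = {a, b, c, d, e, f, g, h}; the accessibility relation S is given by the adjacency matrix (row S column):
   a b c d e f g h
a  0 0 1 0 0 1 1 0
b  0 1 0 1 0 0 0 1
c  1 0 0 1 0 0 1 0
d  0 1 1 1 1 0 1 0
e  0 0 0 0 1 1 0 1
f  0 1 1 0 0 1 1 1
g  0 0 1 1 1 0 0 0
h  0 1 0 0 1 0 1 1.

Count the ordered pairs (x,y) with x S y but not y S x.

Enumerating: (a,f), (a,g), (d,e), (e,f), (f,b), (f,c), (f,g), (f,h), (g,e), (h,g).

10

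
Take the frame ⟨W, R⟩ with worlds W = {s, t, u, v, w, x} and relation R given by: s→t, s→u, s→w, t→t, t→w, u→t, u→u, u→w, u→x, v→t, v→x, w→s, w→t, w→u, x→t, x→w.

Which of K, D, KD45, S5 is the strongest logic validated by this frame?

D

Serial (axiom D): yes — every world has a successor (e.g. s R t).
Euclidean (axiom 5): no — s R t and s R u, but not t R u.
Transitive (axiom 4): no — s R u and u R x, but not s R x.
Reflexive (axiom T): no — s is not related to itself.
So F validates K, D; KD45 would additionally require R to be Euclidean and transitive. The strongest is D.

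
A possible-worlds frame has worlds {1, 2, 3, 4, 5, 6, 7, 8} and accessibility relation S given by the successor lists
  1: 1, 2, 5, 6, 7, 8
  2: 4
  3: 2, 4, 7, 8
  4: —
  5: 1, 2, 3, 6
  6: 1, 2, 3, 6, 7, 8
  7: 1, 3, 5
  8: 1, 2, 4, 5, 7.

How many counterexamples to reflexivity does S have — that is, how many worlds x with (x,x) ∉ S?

Enumerating: 2, 3, 4, 5, 7, 8.

6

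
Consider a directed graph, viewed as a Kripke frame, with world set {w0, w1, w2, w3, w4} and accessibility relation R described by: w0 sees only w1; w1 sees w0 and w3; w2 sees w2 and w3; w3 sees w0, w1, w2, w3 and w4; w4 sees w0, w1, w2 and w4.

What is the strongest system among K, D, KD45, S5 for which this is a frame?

D

Serial (axiom D): yes — every world has a successor (e.g. w0 R w1).
Euclidean (axiom 5): no — w1 R w0 and w1 R w3, but not w0 R w3.
Transitive (axiom 4): no — w0 R w1 and w1 R w3, but not w0 R w3.
Reflexive (axiom T): no — w0 is not related to itself.
So F validates K, D; KD45 would additionally require R to be Euclidean and transitive. The strongest is D.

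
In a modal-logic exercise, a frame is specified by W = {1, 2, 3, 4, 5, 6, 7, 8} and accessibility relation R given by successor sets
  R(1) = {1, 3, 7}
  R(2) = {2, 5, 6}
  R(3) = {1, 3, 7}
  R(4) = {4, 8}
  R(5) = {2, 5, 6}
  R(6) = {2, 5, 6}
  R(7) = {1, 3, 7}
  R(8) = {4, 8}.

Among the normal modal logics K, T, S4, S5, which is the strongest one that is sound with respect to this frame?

S5

Reflexive (axiom T): yes — every world is R-related to itself.
Transitive (axiom 4): yes — every two-step R-path is closed by a direct edge.
Euclidean (axiom 5): yes — any two successors of a common world are R-related.
So F validates K, T, S4, S5. The strongest is S5.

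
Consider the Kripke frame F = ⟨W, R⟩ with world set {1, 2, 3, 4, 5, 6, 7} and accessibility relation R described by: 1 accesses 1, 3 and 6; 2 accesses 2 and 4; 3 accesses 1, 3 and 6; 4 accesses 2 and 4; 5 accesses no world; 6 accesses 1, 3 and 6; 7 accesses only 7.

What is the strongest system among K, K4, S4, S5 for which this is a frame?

K4

Transitive (axiom 4): yes — every two-step R-path is closed by a direct edge.
Reflexive (axiom T): no — 5 is not related to itself.
Euclidean (axiom 5): yes — any two successors of a common world are R-related.
So F validates K, K4; S4 would additionally require R to be reflexive. The strongest is K4.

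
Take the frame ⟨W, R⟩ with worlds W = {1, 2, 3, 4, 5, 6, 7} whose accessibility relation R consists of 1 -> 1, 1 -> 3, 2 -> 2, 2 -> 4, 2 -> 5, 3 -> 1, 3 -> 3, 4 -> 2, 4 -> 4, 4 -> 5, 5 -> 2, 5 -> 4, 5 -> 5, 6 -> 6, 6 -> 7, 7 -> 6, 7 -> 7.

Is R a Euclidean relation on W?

Yes

Euclidean: yes — any two successors of a common world are R-related.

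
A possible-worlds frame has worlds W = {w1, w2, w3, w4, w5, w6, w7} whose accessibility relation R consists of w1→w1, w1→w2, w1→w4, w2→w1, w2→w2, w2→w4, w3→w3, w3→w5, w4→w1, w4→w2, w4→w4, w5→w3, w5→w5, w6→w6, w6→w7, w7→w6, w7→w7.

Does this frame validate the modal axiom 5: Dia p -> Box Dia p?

Axiom 5 corresponds to the accessibility relation being Euclidean.
Euclidean: yes — any two successors of a common world are R-related.

Yes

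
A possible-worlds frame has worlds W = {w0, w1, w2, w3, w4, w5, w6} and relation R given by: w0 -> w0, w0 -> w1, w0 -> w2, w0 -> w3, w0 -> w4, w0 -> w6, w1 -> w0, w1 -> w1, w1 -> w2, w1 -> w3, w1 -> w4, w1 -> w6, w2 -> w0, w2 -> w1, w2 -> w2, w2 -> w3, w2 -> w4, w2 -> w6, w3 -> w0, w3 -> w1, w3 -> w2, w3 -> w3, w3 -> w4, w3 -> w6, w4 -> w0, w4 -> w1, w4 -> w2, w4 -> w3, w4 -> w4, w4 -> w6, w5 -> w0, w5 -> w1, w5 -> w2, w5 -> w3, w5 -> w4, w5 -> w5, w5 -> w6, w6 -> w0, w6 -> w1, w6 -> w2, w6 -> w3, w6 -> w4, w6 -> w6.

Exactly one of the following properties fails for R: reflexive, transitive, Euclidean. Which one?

Euclidean

Reflexive: yes — every world is R-related to itself.
Transitive: yes — every two-step R-path is closed by a direct edge.
Euclidean: no — w5 R w0 and w5 R w5, but not w0 R w5.
Only Euclidean fails.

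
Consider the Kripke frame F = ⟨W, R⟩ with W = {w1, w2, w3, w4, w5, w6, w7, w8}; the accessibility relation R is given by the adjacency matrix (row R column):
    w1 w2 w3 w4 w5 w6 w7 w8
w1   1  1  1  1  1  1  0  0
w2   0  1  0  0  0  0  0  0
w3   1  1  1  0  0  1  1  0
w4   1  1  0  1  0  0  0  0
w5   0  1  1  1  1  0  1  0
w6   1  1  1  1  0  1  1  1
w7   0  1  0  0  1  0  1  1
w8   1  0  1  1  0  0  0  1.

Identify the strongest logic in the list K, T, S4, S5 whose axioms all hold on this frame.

Reflexive (axiom T): yes — every world is R-related to itself.
Transitive (axiom 4): no — w1 R w3 and w3 R w7, but not w1 R w7.
Euclidean (axiom 5): no — w1 R w2 and w1 R w3, but not w2 R w3.
So F validates K, T; S4 would additionally require R to be transitive. The strongest is T.

T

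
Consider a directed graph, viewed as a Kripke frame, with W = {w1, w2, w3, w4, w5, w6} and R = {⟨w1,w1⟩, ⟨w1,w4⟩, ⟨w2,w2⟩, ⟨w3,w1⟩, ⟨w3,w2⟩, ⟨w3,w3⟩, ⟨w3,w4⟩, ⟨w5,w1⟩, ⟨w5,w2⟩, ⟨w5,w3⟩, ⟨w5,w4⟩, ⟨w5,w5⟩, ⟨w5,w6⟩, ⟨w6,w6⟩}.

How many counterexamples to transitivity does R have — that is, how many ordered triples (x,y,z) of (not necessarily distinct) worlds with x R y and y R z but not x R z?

R is transitive; there are no such tuples.

0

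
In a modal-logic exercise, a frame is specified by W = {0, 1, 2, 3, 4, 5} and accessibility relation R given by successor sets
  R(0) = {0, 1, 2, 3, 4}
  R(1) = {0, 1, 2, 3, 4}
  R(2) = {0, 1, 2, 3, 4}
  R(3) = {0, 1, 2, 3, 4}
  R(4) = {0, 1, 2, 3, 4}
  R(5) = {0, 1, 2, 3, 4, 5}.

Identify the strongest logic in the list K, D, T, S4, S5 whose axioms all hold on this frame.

S4

Serial (axiom D): yes — every world has a successor (e.g. 0 R 0).
Reflexive (axiom T): yes — every world is R-related to itself.
Transitive (axiom 4): yes — every two-step R-path is closed by a direct edge.
Euclidean (axiom 5): no — 5 R 0 and 5 R 5, but not 0 R 5.
So F validates K, D, T, S4; S5 would additionally require R to be Euclidean. The strongest is S4.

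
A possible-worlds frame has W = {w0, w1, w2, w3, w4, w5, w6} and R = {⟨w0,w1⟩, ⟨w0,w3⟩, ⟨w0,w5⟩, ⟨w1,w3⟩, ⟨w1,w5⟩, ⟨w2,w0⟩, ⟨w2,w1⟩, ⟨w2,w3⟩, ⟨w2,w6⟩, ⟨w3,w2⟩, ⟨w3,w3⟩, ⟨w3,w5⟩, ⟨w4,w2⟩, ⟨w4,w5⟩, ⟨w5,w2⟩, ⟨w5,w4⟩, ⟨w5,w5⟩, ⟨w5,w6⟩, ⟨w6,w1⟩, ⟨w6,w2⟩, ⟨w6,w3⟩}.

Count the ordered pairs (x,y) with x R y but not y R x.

Enumerating: (w0,w1), (w0,w3), (w0,w5), (w1,w3), (w1,w5), (w2,w0), (w2,w1), (w3,w5), (w4,w2), (w5,w2), (w5,w6), (w6,w1), (w6,w3).

13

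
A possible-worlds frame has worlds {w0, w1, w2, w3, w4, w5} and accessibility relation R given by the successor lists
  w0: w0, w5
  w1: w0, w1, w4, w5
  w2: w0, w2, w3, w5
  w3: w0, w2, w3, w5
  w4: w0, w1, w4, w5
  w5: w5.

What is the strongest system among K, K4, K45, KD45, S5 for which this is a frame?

K4

Transitive (axiom 4): yes — every two-step R-path is closed by a direct edge.
Euclidean (axiom 5): no — w1 R w0 and w1 R w4, but not w0 R w4.
Serial (axiom D): yes — every world has a successor (e.g. w0 R w0).
Reflexive (axiom T): yes — every world is R-related to itself.
So F validates K, K4; K45 would additionally require R to be Euclidean. The strongest is K4.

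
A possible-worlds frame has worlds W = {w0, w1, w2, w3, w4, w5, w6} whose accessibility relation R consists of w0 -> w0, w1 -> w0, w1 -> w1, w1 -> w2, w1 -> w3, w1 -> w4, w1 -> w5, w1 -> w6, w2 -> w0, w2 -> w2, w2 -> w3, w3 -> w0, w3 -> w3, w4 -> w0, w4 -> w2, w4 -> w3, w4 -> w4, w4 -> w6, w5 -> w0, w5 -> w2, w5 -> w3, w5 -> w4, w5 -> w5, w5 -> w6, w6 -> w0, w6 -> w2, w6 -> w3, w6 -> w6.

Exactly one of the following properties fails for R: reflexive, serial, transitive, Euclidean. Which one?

Reflexive: yes — every world is R-related to itself.
Serial: yes — every world has a successor (e.g. w0 R w0).
Transitive: yes — every two-step R-path is closed by a direct edge.
Euclidean: no — w1 R w0 and w1 R w2, but not w0 R w2.
Only Euclidean fails.

Euclidean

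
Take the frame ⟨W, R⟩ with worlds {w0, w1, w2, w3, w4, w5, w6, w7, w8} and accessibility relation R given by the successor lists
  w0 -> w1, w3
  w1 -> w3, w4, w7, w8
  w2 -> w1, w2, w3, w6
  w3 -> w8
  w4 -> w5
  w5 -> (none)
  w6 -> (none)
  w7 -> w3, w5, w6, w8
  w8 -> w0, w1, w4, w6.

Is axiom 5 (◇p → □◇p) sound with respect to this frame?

The schema 5 characterises exactly the Euclidean frames.
Euclidean: no — w0 R w3 and w0 R w1, but not w3 R w1.

No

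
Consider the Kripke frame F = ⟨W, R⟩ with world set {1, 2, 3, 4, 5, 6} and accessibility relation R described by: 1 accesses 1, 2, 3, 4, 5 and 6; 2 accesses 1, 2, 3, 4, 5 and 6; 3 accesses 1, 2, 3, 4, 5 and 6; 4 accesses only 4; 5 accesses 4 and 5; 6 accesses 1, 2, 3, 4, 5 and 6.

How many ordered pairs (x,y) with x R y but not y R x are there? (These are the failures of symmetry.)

9

Enumerating: (1,4), (1,5), (2,4), (2,5), (3,4), (3,5), (5,4), (6,4), (6,5).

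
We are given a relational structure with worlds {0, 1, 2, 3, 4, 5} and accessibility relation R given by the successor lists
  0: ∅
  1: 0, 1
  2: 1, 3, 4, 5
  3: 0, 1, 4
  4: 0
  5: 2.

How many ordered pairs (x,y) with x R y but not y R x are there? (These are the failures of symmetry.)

8

Enumerating: (1,0), (2,1), (2,3), (2,4), (3,0), (3,1), (3,4), (4,0).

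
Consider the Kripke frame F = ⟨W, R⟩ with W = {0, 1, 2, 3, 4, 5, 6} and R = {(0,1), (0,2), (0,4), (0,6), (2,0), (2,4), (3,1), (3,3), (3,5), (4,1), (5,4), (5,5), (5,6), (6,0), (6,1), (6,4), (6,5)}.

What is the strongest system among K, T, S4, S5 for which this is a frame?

K

Reflexive (axiom T): no — 0 is not related to itself.
Transitive (axiom 4): no — 0 R 6 and 6 R 5, but not 0 R 5.
Euclidean (axiom 5): no — 0 R 1 and 0 R 2, but not 1 R 2.
So F validates K; T would additionally require R to be reflexive. The strongest is K.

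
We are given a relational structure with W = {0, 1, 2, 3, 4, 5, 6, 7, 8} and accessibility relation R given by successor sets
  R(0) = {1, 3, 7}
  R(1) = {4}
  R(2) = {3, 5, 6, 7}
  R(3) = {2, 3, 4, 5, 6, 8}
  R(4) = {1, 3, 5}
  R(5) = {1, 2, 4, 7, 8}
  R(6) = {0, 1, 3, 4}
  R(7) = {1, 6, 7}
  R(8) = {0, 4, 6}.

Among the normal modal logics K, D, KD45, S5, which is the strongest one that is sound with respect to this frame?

Serial (axiom D): yes — every world has a successor (e.g. 0 R 1).
Euclidean (axiom 5): no — 0 R 1 and 0 R 3, but not 1 R 3.
Transitive (axiom 4): no — 0 R 1 and 1 R 4, but not 0 R 4.
Reflexive (axiom T): no — 0 is not related to itself.
So F validates K, D; KD45 would additionally require R to be Euclidean and transitive. The strongest is D.

D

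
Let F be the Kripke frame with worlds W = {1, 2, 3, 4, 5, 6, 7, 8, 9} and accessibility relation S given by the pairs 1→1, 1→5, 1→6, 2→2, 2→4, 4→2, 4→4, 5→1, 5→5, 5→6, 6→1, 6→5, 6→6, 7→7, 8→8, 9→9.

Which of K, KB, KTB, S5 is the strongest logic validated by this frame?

KB

Symmetric (axiom B): yes — every pair in S has its reverse in S.
Reflexive (axiom T): no — 3 is not related to itself.
Euclidean (axiom 5): yes — any two successors of a common world are S-related.
So F validates K, KB; KTB would additionally require S to be reflexive. The strongest is KB.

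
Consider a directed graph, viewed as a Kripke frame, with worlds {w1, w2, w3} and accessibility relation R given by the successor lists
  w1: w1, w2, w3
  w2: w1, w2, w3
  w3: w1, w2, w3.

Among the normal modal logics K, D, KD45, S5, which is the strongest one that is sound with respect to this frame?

S5

Serial (axiom D): yes — every world has a successor (e.g. w1 R w1).
Euclidean (axiom 5): yes — any two successors of a common world are R-related.
Transitive (axiom 4): yes — every two-step R-path is closed by a direct edge.
Reflexive (axiom T): yes — every world is R-related to itself.
So F validates K, D, KD45, S5. The strongest is S5.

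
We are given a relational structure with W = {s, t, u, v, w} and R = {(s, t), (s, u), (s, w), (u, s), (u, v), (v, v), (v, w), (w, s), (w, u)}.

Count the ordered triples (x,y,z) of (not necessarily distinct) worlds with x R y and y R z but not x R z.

12

Enumerating: (s,u,s), (s,u,v), (s,w,s), (u,s,t), (u,s,u), (u,s,w), (u,v,w), (v,w,s), (v,w,u), (w,s,t), (w,s,w), (w,u,v).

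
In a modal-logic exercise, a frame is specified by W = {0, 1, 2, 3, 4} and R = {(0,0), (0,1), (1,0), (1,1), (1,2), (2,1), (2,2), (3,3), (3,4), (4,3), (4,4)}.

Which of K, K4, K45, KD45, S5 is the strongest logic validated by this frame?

K

Transitive (axiom 4): no — 0 R 1 and 1 R 2, but not 0 R 2.
Euclidean (axiom 5): no — 1 R 0 and 1 R 2, but not 0 R 2.
Serial (axiom D): yes — every world has a successor (e.g. 0 R 0).
Reflexive (axiom T): yes — every world is R-related to itself.
So F validates K; K4 would additionally require R to be transitive. The strongest is K.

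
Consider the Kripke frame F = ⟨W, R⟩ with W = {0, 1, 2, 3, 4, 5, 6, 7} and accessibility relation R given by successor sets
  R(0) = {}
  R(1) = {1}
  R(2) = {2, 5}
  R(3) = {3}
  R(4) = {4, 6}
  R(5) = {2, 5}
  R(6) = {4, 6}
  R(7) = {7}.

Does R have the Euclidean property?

Euclidean: yes — any two successors of a common world are R-related.

Yes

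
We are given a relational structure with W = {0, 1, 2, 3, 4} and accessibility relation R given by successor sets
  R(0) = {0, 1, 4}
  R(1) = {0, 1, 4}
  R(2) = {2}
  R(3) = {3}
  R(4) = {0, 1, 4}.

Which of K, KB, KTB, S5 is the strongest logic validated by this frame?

S5

Symmetric (axiom B): yes — every pair in R has its reverse in R.
Reflexive (axiom T): yes — every world is R-related to itself.
Euclidean (axiom 5): yes — any two successors of a common world are R-related.
So F validates K, KB, KTB, S5. The strongest is S5.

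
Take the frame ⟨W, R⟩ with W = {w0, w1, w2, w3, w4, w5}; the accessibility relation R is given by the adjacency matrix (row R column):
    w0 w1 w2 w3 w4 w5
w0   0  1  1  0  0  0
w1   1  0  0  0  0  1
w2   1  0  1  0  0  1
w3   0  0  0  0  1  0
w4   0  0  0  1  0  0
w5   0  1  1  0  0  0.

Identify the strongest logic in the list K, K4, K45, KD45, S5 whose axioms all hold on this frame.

Transitive (axiom 4): no — w0 R w1 and w1 R w5, but not w0 R w5.
Euclidean (axiom 5): no — w0 R w1 and w0 R w2, but not w1 R w2.
Serial (axiom D): yes — every world has a successor (e.g. w0 R w1).
Reflexive (axiom T): no — w0 is not related to itself.
So F validates K; K4 would additionally require R to be transitive. The strongest is K.

K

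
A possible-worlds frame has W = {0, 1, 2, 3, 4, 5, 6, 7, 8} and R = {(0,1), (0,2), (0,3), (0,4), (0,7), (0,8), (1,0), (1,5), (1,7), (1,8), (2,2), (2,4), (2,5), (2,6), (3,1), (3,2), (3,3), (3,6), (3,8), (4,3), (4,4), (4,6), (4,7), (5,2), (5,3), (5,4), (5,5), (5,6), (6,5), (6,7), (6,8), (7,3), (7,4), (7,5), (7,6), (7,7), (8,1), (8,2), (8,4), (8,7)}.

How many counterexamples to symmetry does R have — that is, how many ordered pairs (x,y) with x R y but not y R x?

23

Enumerating: (0,2), (0,3), (0,4), (0,7), (0,8), (1,5), (1,7), (2,4), (2,6), (3,1), (3,2), (3,6), … and 11 more.
Total: 23.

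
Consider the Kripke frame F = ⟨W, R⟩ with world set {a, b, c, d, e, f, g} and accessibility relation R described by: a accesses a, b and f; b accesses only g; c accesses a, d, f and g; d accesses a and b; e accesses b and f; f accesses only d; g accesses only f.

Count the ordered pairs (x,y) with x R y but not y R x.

Enumerating: (a,b), (a,f), (b,g), (c,a), (c,d), (c,f), (c,g), (d,a), (d,b), (e,b), (e,f), (f,d), (g,f).

13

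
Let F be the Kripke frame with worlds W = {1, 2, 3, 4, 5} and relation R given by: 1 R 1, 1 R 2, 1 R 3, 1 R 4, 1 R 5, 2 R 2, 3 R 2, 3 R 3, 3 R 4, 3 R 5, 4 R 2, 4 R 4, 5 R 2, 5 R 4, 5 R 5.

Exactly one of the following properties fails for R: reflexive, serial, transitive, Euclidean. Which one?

Reflexive: yes — every world is R-related to itself.
Serial: yes — every world has a successor (e.g. 1 R 1).
Transitive: yes — every two-step R-path is closed by a direct edge.
Euclidean: no — 1 R 2 and 1 R 3, but not 2 R 3.
Only Euclidean fails.

Euclidean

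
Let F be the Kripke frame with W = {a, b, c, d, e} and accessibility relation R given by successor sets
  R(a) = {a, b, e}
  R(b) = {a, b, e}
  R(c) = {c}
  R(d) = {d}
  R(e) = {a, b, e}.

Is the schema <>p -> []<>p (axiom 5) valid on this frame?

Axiom 5 corresponds to the accessibility relation being Euclidean.
Euclidean: yes — any two successors of a common world are R-related.

Yes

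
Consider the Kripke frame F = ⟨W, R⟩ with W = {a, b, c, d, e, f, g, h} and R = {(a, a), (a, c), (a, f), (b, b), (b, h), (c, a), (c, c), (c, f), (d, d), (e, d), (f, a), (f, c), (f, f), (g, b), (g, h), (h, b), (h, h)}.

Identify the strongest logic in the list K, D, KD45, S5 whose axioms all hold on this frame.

Serial (axiom D): yes — every world has a successor (e.g. a R a).
Euclidean (axiom 5): yes — any two successors of a common world are R-related.
Transitive (axiom 4): yes — every two-step R-path is closed by a direct edge.
Reflexive (axiom T): no — e is not related to itself.
So F validates K, D, KD45; S5 would additionally require R to be reflexive. The strongest is KD45.

KD45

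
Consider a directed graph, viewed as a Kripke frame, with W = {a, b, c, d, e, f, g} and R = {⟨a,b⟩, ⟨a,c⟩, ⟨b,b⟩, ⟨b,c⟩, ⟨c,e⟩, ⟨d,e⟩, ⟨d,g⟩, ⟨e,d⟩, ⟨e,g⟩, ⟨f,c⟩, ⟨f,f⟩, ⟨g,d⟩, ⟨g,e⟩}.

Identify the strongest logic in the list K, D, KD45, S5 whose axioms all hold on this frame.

D

Serial (axiom D): yes — every world has a successor (e.g. a R b).
Euclidean (axiom 5): no — a R c and a R b, but not c R b.
Transitive (axiom 4): no — a R c and c R e, but not a R e.
Reflexive (axiom T): no — a is not related to itself.
So F validates K, D; KD45 would additionally require R to be Euclidean and transitive. The strongest is D.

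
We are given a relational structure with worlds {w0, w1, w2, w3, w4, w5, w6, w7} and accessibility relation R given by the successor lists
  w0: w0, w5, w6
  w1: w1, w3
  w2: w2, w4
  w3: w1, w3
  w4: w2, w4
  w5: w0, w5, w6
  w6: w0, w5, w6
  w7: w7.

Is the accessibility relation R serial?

Yes

Serial: yes — every world has a successor (e.g. w0 R w0).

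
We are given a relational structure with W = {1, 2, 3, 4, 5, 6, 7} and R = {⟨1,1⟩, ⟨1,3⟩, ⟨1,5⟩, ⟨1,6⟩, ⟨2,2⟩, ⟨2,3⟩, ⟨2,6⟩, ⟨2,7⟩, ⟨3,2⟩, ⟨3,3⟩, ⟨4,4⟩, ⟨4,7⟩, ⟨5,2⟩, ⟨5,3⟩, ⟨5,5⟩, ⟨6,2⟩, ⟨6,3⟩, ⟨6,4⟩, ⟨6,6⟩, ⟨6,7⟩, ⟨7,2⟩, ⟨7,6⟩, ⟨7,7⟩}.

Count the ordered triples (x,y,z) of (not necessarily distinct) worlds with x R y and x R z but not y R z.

22

Enumerating: (1,3,1), (1,3,5), (1,3,6), (1,5,1), (1,5,6), (1,6,1), (1,6,5), (2,3,6), (2,3,7), (2,7,3), (4,7,4), (5,2,5), … and 10 more.
Total: 22.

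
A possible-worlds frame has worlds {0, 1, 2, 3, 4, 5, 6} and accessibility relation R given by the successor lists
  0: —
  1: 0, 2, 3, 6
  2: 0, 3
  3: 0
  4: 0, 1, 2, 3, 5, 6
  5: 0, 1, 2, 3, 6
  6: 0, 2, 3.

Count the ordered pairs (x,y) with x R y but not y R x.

21

Enumerating: (1,0), (1,2), (1,3), (1,6), (2,0), (2,3), (3,0), (4,0), (4,1), (4,2), (4,3), (4,5), … and 9 more.
Total: 21.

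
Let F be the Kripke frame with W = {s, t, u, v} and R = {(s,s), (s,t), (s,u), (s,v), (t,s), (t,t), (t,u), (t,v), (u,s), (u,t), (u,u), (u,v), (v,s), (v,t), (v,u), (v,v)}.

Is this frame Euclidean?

Euclidean: yes — any two successors of a common world are R-related.

Yes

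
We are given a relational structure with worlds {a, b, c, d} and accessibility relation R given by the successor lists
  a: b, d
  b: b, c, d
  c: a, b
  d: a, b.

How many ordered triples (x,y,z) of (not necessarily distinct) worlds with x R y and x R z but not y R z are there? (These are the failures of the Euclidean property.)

9

Enumerating: (a,d,d), (b,c,c), (b,c,d), (b,d,c), (b,d,d), (c,a,a), (c,b,a), (d,a,a), (d,b,a).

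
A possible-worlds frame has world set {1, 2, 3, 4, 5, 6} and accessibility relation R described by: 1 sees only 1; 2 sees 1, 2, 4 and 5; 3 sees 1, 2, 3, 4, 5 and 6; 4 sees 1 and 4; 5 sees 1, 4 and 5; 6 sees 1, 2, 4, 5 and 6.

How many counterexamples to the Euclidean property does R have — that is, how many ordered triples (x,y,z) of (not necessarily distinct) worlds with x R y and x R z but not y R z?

35

Enumerating: (2,1,2), (2,1,4), (2,1,5), (2,4,2), (2,4,5), (2,5,2), (3,1,2), (3,1,3), (3,1,4), (3,1,5), (3,1,6), (3,2,3), … and 23 more.
Total: 35.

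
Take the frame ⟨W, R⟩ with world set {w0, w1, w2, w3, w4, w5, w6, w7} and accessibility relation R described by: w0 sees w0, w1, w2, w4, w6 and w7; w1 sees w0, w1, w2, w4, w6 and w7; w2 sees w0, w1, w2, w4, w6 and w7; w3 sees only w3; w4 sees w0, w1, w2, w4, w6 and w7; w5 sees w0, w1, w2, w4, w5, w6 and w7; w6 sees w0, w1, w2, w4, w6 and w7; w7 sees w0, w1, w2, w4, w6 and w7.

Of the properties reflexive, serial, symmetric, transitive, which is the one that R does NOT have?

Reflexive: yes — every world is R-related to itself.
Serial: yes — every world has a successor (e.g. w0 R w0).
Symmetric: no — w5 R w0 but not w0 R w5.
Transitive: yes — every two-step R-path is closed by a direct edge.
Only symmetric fails.

symmetric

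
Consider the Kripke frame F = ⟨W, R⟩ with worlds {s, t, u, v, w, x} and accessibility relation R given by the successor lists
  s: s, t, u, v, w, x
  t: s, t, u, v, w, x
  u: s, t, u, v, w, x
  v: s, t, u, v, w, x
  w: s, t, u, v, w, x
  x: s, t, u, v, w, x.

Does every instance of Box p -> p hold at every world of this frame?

Axiom T corresponds to the accessibility relation being reflexive.
Reflexive: yes — every world is R-related to itself.

Yes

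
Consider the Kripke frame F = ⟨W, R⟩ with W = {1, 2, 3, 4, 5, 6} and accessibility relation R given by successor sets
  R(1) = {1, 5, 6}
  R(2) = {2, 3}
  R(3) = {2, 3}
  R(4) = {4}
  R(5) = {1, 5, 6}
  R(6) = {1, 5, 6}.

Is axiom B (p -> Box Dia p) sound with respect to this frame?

Yes

Axiom B corresponds to the accessibility relation being symmetric.
Symmetric: yes — every pair in R has its reverse in R.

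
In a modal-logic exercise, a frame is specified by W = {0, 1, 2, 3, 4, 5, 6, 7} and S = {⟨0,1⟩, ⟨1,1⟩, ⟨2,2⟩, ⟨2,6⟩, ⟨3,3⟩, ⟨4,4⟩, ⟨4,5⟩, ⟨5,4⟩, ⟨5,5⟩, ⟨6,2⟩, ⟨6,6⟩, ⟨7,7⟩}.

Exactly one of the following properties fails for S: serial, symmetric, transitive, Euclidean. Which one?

Serial: yes — every world has a successor (e.g. 0 S 1).
Symmetric: no — 0 S 1 but not 1 S 0.
Transitive: yes — every two-step S-path is closed by a direct edge.
Euclidean: yes — any two successors of a common world are S-related.
Only symmetric fails.

symmetric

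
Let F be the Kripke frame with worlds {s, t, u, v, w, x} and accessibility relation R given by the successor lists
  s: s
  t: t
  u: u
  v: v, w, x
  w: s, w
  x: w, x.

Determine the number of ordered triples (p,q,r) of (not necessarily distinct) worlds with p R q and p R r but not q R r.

5

Enumerating: (v,w,v), (v,w,x), (v,x,v), (w,s,w), (x,w,x).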